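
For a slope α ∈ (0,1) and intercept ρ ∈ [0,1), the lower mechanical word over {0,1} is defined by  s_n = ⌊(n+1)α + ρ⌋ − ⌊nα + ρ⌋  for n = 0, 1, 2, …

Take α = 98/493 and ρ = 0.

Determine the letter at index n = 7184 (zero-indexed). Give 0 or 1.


(n+1)α + ρ = (7185·98) / 493 = 704130/493
nα + ρ     = (7184·98) / 493 = 704032/493
⌊704130/493⌋ = 1428,  ⌊704032/493⌋ = 1428
s_{7184} = 1428 − 1428 = 0

0


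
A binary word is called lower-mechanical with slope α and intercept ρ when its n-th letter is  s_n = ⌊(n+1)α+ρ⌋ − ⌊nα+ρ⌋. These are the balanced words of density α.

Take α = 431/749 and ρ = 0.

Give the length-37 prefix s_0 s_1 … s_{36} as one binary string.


n=0: ⌊(1·431)/749⌋ − ⌊(0·431)/749⌋ = ⌊431/749⌋ − ⌊0/749⌋ = 0 − 0 = 0
n=1: ⌊(2·431)/749⌋ − ⌊(1·431)/749⌋ = ⌊862/749⌋ − ⌊431/749⌋ = 1 − 0 = 1
n=2: ⌊(3·431)/749⌋ − ⌊(2·431)/749⌋ = ⌊1293/749⌋ − ⌊862/749⌋ = 1 − 1 = 0
n=3: ⌊(4·431)/749⌋ − ⌊(3·431)/749⌋ = ⌊1724/749⌋ − ⌊1293/749⌋ = 2 − 1 = 1
n=4: ⌊(5·431)/749⌋ − ⌊(4·431)/749⌋ = ⌊2155/749⌋ − ⌊1724/749⌋ = 2 − 2 = 0
n=5: ⌊(6·431)/749⌋ − ⌊(5·431)/749⌋ = ⌊2586/749⌋ − ⌊2155/749⌋ = 3 − 2 = 1
n=6: ⌊(7·431)/749⌋ − ⌊(6·431)/749⌋ = ⌊3017/749⌋ − ⌊2586/749⌋ = 4 − 3 = 1
n=7: ⌊(8·431)/749⌋ − ⌊(7·431)/749⌋ = ⌊3448/749⌋ − ⌊3017/749⌋ = 4 − 4 = 0
n=8: ⌊(9·431)/749⌋ − ⌊(8·431)/749⌋ = ⌊3879/749⌋ − ⌊3448/749⌋ = 5 − 4 = 1
n=9: ⌊(10·431)/749⌋ − ⌊(9·431)/749⌋ = ⌊4310/749⌋ − ⌊3879/749⌋ = 5 − 5 = 0
n=10: ⌊(11·431)/749⌋ − ⌊(10·431)/749⌋ = ⌊4741/749⌋ − ⌊4310/749⌋ = 6 − 5 = 1
n=11: ⌊(12·431)/749⌋ − ⌊(11·431)/749⌋ = ⌊5172/749⌋ − ⌊4741/749⌋ = 6 − 6 = 0
n=12: ⌊(13·431)/749⌋ − ⌊(12·431)/749⌋ = ⌊5603/749⌋ − ⌊5172/749⌋ = 7 − 6 = 1
n=13: ⌊(14·431)/749⌋ − ⌊(13·431)/749⌋ = ⌊6034/749⌋ − ⌊5603/749⌋ = 8 − 7 = 1
n=14: ⌊(15·431)/749⌋ − ⌊(14·431)/749⌋ = ⌊6465/749⌋ − ⌊6034/749⌋ = 8 − 8 = 0
n=15: ⌊(16·431)/749⌋ − ⌊(15·431)/749⌋ = ⌊6896/749⌋ − ⌊6465/749⌋ = 9 − 8 = 1
n=16: ⌊(17·431)/749⌋ − ⌊(16·431)/749⌋ = ⌊7327/749⌋ − ⌊6896/749⌋ = 9 − 9 = 0
n=17: ⌊(18·431)/749⌋ − ⌊(17·431)/749⌋ = ⌊7758/749⌋ − ⌊7327/749⌋ = 10 − 9 = 1
n=18: ⌊(19·431)/749⌋ − ⌊(18·431)/749⌋ = ⌊8189/749⌋ − ⌊7758/749⌋ = 10 − 10 = 0
n=19: ⌊(20·431)/749⌋ − ⌊(19·431)/749⌋ = ⌊8620/749⌋ − ⌊8189/749⌋ = 11 − 10 = 1
n=20: ⌊(21·431)/749⌋ − ⌊(20·431)/749⌋ = ⌊9051/749⌋ − ⌊8620/749⌋ = 12 − 11 = 1
n=21: ⌊(22·431)/749⌋ − ⌊(21·431)/749⌋ = ⌊9482/749⌋ − ⌊9051/749⌋ = 12 − 12 = 0
n=22: ⌊(23·431)/749⌋ − ⌊(22·431)/749⌋ = ⌊9913/749⌋ − ⌊9482/749⌋ = 13 − 12 = 1
n=23: ⌊(24·431)/749⌋ − ⌊(23·431)/749⌋ = ⌊10344/749⌋ − ⌊9913/749⌋ = 13 − 13 = 0
n=24: ⌊(25·431)/749⌋ − ⌊(24·431)/749⌋ = ⌊10775/749⌋ − ⌊10344/749⌋ = 14 − 13 = 1
n=25: ⌊(26·431)/749⌋ − ⌊(25·431)/749⌋ = ⌊11206/749⌋ − ⌊10775/749⌋ = 14 − 14 = 0
n=26: ⌊(27·431)/749⌋ − ⌊(26·431)/749⌋ = ⌊11637/749⌋ − ⌊11206/749⌋ = 15 − 14 = 1
n=27: ⌊(28·431)/749⌋ − ⌊(27·431)/749⌋ = ⌊12068/749⌋ − ⌊11637/749⌋ = 16 − 15 = 1
n=28: ⌊(29·431)/749⌋ − ⌊(28·431)/749⌋ = ⌊12499/749⌋ − ⌊12068/749⌋ = 16 − 16 = 0
n=29: ⌊(30·431)/749⌋ − ⌊(29·431)/749⌋ = ⌊12930/749⌋ − ⌊12499/749⌋ = 17 − 16 = 1
n=30: ⌊(31·431)/749⌋ − ⌊(30·431)/749⌋ = ⌊13361/749⌋ − ⌊12930/749⌋ = 17 − 17 = 0
n=31: ⌊(32·431)/749⌋ − ⌊(31·431)/749⌋ = ⌊13792/749⌋ − ⌊13361/749⌋ = 18 − 17 = 1
n=32: ⌊(33·431)/749⌋ − ⌊(32·431)/749⌋ = ⌊14223/749⌋ − ⌊13792/749⌋ = 18 − 18 = 0
n=33: ⌊(34·431)/749⌋ − ⌊(33·431)/749⌋ = ⌊14654/749⌋ − ⌊14223/749⌋ = 19 − 18 = 1
n=34: ⌊(35·431)/749⌋ − ⌊(34·431)/749⌋ = ⌊15085/749⌋ − ⌊14654/749⌋ = 20 − 19 = 1
n=35: ⌊(36·431)/749⌋ − ⌊(35·431)/749⌋ = ⌊15516/749⌋ − ⌊15085/749⌋ = 20 − 20 = 0
n=36: ⌊(37·431)/749⌋ − ⌊(36·431)/749⌋ = ⌊15947/749⌋ − ⌊15516/749⌋ = 21 − 20 = 1

0101011010101101010110101011010101101


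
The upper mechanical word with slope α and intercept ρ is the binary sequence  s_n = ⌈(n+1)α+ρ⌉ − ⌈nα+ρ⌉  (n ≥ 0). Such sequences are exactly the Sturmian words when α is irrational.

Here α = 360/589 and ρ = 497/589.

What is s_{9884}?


(n+1)α + ρ = (9885·360 + 497) / 589 = 3559097/589
nα + ρ     = (9884·360 + 497) / 589 = 3558737/589
⌈3559097/589⌉ = 6043,  ⌈3558737/589⌉ = 6042
s_{9884} = 6043 − 6042 = 1

1


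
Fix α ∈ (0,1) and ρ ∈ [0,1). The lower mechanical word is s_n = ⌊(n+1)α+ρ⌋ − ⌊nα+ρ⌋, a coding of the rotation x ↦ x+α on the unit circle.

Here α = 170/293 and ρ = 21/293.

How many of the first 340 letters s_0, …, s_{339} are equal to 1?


#1s = Σ_{n=0}^{339} s_n = Σ_{n=0}^{339} (⌊(n+1)α+ρ⌋ − ⌊nα+ρ⌋)
the sum telescopes: every ⌊nα+ρ⌋ with 0 < n < 340 appears once with + and once with −, leaving ⌊340α+ρ⌋ − ⌊0·α+ρ⌋
340α + ρ = (340·170 + 21) / 293 = 57821/293
ρ = 21/293
⌊57821/293⌋ = 197,  ⌊21/293⌋ = 0
#1s = 197 − 0 = 197

197


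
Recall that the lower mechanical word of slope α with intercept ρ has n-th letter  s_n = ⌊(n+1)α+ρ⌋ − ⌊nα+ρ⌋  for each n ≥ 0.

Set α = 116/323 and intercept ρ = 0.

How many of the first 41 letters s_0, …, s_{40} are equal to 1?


#1s = Σ_{n=0}^{40} s_n = Σ_{n=0}^{40} (⌊(n+1)α+ρ⌋ − ⌊nα+ρ⌋)
the sum telescopes: every ⌊nα+ρ⌋ with 0 < n < 41 appears once with + and once with −, leaving ⌊41α+ρ⌋ − ⌊0·α+ρ⌋
41α + ρ = (41·116) / 323 = 4756/323
ρ = 0/323
⌊4756/323⌋ = 14,  ⌊0/323⌋ = 0
#1s = 14 − 0 = 14

14


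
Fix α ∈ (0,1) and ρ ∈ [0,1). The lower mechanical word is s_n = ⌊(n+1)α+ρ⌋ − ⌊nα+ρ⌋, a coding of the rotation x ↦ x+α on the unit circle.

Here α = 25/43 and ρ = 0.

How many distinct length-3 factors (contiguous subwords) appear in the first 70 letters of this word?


t_n = ⌊(n·25)/43⌋ for n = 0 … 70:
  n=0…9: ⌊0/43⌋=0 ⌊25/43⌋=0 ⌊50/43⌋=1 ⌊75/43⌋=1 ⌊100/43⌋=2 ⌊125/43⌋=2 ⌊150/43⌋=3 ⌊175/43⌋=4 ⌊200/43⌋=4 ⌊225/43⌋=5
  n=10…19: ⌊250/43⌋=5 ⌊275/43⌋=6 ⌊300/43⌋=6 ⌊325/43⌋=7 ⌊350/43⌋=8 ⌊375/43⌋=8 ⌊400/43⌋=9 ⌊425/43⌋=9 ⌊450/43⌋=10 ⌊475/43⌋=11
  n=20…29: ⌊500/43⌋=11 ⌊525/43⌋=12 ⌊550/43⌋=12 ⌊575/43⌋=13 ⌊600/43⌋=13 ⌊625/43⌋=14 ⌊650/43⌋=15 ⌊675/43⌋=15 ⌊700/43⌋=16 ⌊725/43⌋=16
  n=30…39: ⌊750/43⌋=17 ⌊775/43⌋=18 ⌊800/43⌋=18 ⌊825/43⌋=19 ⌊850/43⌋=19 ⌊875/43⌋=20 ⌊900/43⌋=20 ⌊925/43⌋=21 ⌊950/43⌋=22 ⌊975/43⌋=22
  n=40…49: ⌊1000/43⌋=23 ⌊1025/43⌋=23 ⌊1050/43⌋=24 ⌊1075/43⌋=25 ⌊1100/43⌋=25 ⌊1125/43⌋=26 ⌊1150/43⌋=26 ⌊1175/43⌋=27 ⌊1200/43⌋=27 ⌊1225/43⌋=28
  n=50…59: ⌊1250/43⌋=29 ⌊1275/43⌋=29 ⌊1300/43⌋=30 ⌊1325/43⌋=30 ⌊1350/43⌋=31 ⌊1375/43⌋=31 ⌊1400/43⌋=32 ⌊1425/43⌋=33 ⌊1450/43⌋=33 ⌊1475/43⌋=34
  n=60…69: ⌊1500/43⌋=34 ⌊1525/43⌋=35 ⌊1550/43⌋=36 ⌊1575/43⌋=36 ⌊1600/43⌋=37 ⌊1625/43⌋=37 ⌊1650/43⌋=38 ⌊1675/43⌋=38 ⌊1700/43⌋=39 ⌊1725/43⌋=40
  n=70: ⌊1750/43⌋=40
s_n = t_(n+1) − t_n for n = 0 … 69 gives
prefix = 0101011010101101011010101101011010101101011010101101010110101101010110
slide a length-3 window over [0..2] … [67..69] (68 windows); first occurrence of each distinct factor:
  [  0..  2] 010
  [  1..  3] 101
  [  4..  6] 011
  [  5..  7] 110
  (the other 64 windows repeat one of these)
distinct factors: {010, 011, 101, 110}
count = 4  (Sturmian bound for length 3 is 4)

4


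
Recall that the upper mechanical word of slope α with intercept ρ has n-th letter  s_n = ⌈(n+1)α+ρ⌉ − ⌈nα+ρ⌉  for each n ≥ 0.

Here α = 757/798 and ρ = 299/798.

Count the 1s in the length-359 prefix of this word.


340

#1s = Σ_{n=0}^{358} s_n = Σ_{n=0}^{358} (⌈(n+1)α+ρ⌉ − ⌈nα+ρ⌉)
the sum telescopes: every ⌈nα+ρ⌉ with 0 < n < 359 appears once with + and once with −, leaving ⌈359α+ρ⌉ − ⌈0·α+ρ⌉
359α + ρ = (359·757 + 299) / 798 = 272062/798
ρ = 299/798
⌈272062/798⌉ = 341,  ⌈299/798⌉ = 1
#1s = 341 − 1 = 340


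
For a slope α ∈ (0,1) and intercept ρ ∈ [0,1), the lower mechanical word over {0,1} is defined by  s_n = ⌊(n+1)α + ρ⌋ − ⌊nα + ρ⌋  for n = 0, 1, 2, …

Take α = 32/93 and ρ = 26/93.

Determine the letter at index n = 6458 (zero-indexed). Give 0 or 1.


0

(n+1)α + ρ = (6459·32 + 26) / 93 = 206714/93
nα + ρ     = (6458·32 + 26) / 93 = 206682/93
⌊206714/93⌋ = 2222,  ⌊206682/93⌋ = 2222
s_{6458} = 2222 − 2222 = 0


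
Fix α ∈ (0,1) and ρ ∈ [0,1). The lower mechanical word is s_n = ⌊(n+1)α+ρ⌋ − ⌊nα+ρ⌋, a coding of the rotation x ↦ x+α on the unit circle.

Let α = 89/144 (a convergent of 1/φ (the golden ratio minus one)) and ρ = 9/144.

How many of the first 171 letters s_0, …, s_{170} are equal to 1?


#1s = Σ_{n=0}^{170} s_n = Σ_{n=0}^{170} (⌊(n+1)α+ρ⌋ − ⌊nα+ρ⌋)
the sum telescopes: every ⌊nα+ρ⌋ with 0 < n < 171 appears once with + and once with −, leaving ⌊171α+ρ⌋ − ⌊0·α+ρ⌋
171α + ρ = (171·89 + 9) / 144 = 15228/144
ρ = 9/144
⌊15228/144⌋ = 105,  ⌊9/144⌋ = 0
#1s = 105 − 0 = 105

105


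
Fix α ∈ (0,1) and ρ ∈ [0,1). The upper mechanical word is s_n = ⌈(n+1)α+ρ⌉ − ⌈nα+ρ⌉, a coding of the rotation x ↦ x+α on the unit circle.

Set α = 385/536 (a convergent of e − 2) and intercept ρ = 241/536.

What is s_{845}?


1

(n+1)α + ρ = (846·385 + 241) / 536 = 325951/536
nα + ρ     = (845·385 + 241) / 536 = 325566/536
⌈325951/536⌉ = 609,  ⌈325566/536⌉ = 608
s_{845} = 609 − 608 = 1


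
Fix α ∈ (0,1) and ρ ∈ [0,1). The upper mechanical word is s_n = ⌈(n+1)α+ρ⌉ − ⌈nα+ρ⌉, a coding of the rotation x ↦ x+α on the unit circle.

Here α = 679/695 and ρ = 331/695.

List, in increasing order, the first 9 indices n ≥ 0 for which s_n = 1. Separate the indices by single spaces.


0 1 2 3 4 5 6 7 8

n=0: ⌈1010/695⌉−⌈331/695⌉ = 2−1 = 1  ← one
n=1: ⌈1689/695⌉−⌈1010/695⌉ = 3−2 = 1  ← one
n=2: ⌈2368/695⌉−⌈1689/695⌉ = 4−3 = 1  ← one
n=3: ⌈3047/695⌉−⌈2368/695⌉ = 5−4 = 1  ← one
n=4: ⌈3726/695⌉−⌈3047/695⌉ = 6−5 = 1  ← one
n=5: ⌈4405/695⌉−⌈3726/695⌉ = 7−6 = 1  ← one
n=6: ⌈5084/695⌉−⌈4405/695⌉ = 8−7 = 1  ← one
n=7: ⌈5763/695⌉−⌈5084/695⌉ = 9−8 = 1  ← one
n=8: ⌈6442/695⌉−⌈5763/695⌉ = 10−9 = 1  ← one
positions of the first 9 ones: 0 1 2 3 4 5 6 7 8


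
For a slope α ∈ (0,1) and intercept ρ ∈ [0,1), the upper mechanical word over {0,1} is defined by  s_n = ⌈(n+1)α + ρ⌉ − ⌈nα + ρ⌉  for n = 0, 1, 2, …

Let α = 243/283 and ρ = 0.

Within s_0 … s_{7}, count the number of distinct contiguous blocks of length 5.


2

t_n = ⌈(n·243)/283⌉ for n = 0 … 8:
  n=0…8: ⌈0/283⌉=0 ⌈243/283⌉=1 ⌈486/283⌉=2 ⌈729/283⌉=3 ⌈972/283⌉=4 ⌈1215/283⌉=5 ⌈1458/283⌉=6 ⌈1701/283⌉=7 ⌈1944/283⌉=7
s_n = t_(n+1) − t_n for n = 0 … 7 gives
prefix = 11111110
slide a length-5 window over [0..4] … [3..7] (4 windows); first occurrence of each distinct factor:
  [  0..  4] 11111
  [  3..  7] 11110
  (the other 2 windows repeat one of these)
distinct factors: {11110, 11111}
count = 2  (Sturmian bound for length 5 is 6)


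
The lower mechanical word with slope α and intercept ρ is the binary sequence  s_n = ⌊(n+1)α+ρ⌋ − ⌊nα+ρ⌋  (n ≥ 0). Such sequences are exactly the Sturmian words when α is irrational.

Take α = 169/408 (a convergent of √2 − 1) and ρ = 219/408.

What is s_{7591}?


1

(n+1)α + ρ = (7592·169 + 219) / 408 = 1283267/408
nα + ρ     = (7591·169 + 219) / 408 = 1283098/408
⌊1283267/408⌋ = 3145,  ⌊1283098/408⌋ = 3144
s_{7591} = 3145 − 3144 = 1


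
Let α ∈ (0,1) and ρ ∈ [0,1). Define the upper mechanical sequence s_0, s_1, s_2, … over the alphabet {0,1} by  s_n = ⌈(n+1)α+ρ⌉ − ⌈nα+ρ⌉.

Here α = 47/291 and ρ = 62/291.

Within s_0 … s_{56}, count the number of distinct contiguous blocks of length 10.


t_n = ⌈(n·47+62)/291⌉ for n = 0 … 57:
  n=0…9: ⌈62/291⌉=1 ⌈109/291⌉=1 ⌈156/291⌉=1 ⌈203/291⌉=1 ⌈250/291⌉=1 ⌈297/291⌉=2 ⌈344/291⌉=2 ⌈391/291⌉=2 ⌈438/291⌉=2 ⌈485/291⌉=2
  n=10…19: ⌈532/291⌉=2 ⌈579/291⌉=2 ⌈626/291⌉=3 ⌈673/291⌉=3 ⌈720/291⌉=3 ⌈767/291⌉=3 ⌈814/291⌉=3 ⌈861/291⌉=3 ⌈908/291⌉=4 ⌈955/291⌉=4
  n=20…29: ⌈1002/291⌉=4 ⌈1049/291⌉=4 ⌈1096/291⌉=4 ⌈1143/291⌉=4 ⌈1190/291⌉=5 ⌈1237/291⌉=5 ⌈1284/291⌉=5 ⌈1331/291⌉=5 ⌈1378/291⌉=5 ⌈1425/291⌉=5
  n=30…39: ⌈1472/291⌉=6 ⌈1519/291⌉=6 ⌈1566/291⌉=6 ⌈1613/291⌉=6 ⌈1660/291⌉=6 ⌈1707/291⌉=6 ⌈1754/291⌉=7 ⌈1801/291⌉=7 ⌈1848/291⌉=7 ⌈1895/291⌉=7
  n=40…49: ⌈1942/291⌉=7 ⌈1989/291⌉=7 ⌈2036/291⌉=7 ⌈2083/291⌉=8 ⌈2130/291⌉=8 ⌈2177/291⌉=8 ⌈2224/291⌉=8 ⌈2271/291⌉=8 ⌈2318/291⌉=8 ⌈2365/291⌉=9
  n=50…57: ⌈2412/291⌉=9 ⌈2459/291⌉=9 ⌈2506/291⌉=9 ⌈2553/291⌉=9 ⌈2600/291⌉=9 ⌈2647/291⌉=10 ⌈2694/291⌉=10 ⌈2741/291⌉=10
s_n = t_(n+1) − t_n for n = 0 … 56 gives
prefix = 000010000001000001000001000001000001000000100000100000100
slide a length-10 window over [0..9] … [47..56] (48 windows); first occurrence of each distinct factor:
  [  0..  9] 0000100000
  [  1.. 10] 0001000000
  [  2.. 11] 0010000001
  [  3.. 12] 0100000010
  [  4.. 13] 1000000100
  [  5.. 14] 0000001000
  [  6.. 15] 0000010000
  [  8.. 17] 0001000001
  [  9.. 18] 0010000010
  [ 10.. 19] 0100000100
  [ 11.. 20] 1000001000
  (the other 37 windows repeat one of these)
distinct factors: {0000001000, 0000010000, 0000100000, 0001000000, 0001000001, 0010000001, 0010000010, 0100000010, 0100000100, 1000000100, 1000001000}
count = 11  (Sturmian bound for length 10 is 11)

11


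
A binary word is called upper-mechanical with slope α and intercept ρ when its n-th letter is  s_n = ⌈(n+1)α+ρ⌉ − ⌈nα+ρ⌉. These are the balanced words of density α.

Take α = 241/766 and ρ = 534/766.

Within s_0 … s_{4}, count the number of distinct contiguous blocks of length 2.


t_n = ⌈(n·241+534)/766⌉ for n = 0 … 5:
  n=0…5: ⌈534/766⌉=1 ⌈775/766⌉=2 ⌈1016/766⌉=2 ⌈1257/766⌉=2 ⌈1498/766⌉=2 ⌈1739/766⌉=3
s_n = t_(n+1) − t_n for n = 0 … 4 gives
prefix = 10001
slide a length-2 window over [0..1] … [3..4] (4 windows); first occurrence of each distinct factor:
  [  0..  1] 10
  [  1..  2] 00
  [  3..  4] 01
  (the other 1 window repeats one of these)
distinct factors: {00, 01, 10}
count = 3  (Sturmian bound for length 2 is 3)

3


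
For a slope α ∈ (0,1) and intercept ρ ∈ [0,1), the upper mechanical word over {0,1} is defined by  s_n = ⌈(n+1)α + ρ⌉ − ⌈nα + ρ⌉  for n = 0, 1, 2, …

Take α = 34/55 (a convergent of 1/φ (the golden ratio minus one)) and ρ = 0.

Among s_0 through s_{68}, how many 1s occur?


43

#1s = Σ_{n=0}^{68} s_n = Σ_{n=0}^{68} (⌈(n+1)α+ρ⌉ − ⌈nα+ρ⌉)
the sum telescopes: every ⌈nα+ρ⌉ with 0 < n < 69 appears once with + and once with −, leaving ⌈69α+ρ⌉ − ⌈0·α+ρ⌉
69α + ρ = (69·34) / 55 = 2346/55
ρ = 0/55
⌈2346/55⌉ = 43,  ⌈0/55⌉ = 0
#1s = 43 − 0 = 43


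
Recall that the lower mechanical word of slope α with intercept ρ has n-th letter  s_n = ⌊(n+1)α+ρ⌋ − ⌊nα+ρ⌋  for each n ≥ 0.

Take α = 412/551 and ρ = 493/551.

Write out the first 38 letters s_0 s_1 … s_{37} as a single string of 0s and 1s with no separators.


n=0: ⌊(1·412+493)/551⌋ − ⌊(0·412+493)/551⌋ = ⌊905/551⌋ − ⌊493/551⌋ = 1 − 0 = 1
n=1: ⌊(2·412+493)/551⌋ − ⌊(1·412+493)/551⌋ = ⌊1317/551⌋ − ⌊905/551⌋ = 2 − 1 = 1
n=2: ⌊(3·412+493)/551⌋ − ⌊(2·412+493)/551⌋ = ⌊1729/551⌋ − ⌊1317/551⌋ = 3 − 2 = 1
n=3: ⌊(4·412+493)/551⌋ − ⌊(3·412+493)/551⌋ = ⌊2141/551⌋ − ⌊1729/551⌋ = 3 − 3 = 0
n=4: ⌊(5·412+493)/551⌋ − ⌊(4·412+493)/551⌋ = ⌊2553/551⌋ − ⌊2141/551⌋ = 4 − 3 = 1
n=5: ⌊(6·412+493)/551⌋ − ⌊(5·412+493)/551⌋ = ⌊2965/551⌋ − ⌊2553/551⌋ = 5 − 4 = 1
n=6: ⌊(7·412+493)/551⌋ − ⌊(6·412+493)/551⌋ = ⌊3377/551⌋ − ⌊2965/551⌋ = 6 − 5 = 1
n=7: ⌊(8·412+493)/551⌋ − ⌊(7·412+493)/551⌋ = ⌊3789/551⌋ − ⌊3377/551⌋ = 6 − 6 = 0
n=8: ⌊(9·412+493)/551⌋ − ⌊(8·412+493)/551⌋ = ⌊4201/551⌋ − ⌊3789/551⌋ = 7 − 6 = 1
n=9: ⌊(10·412+493)/551⌋ − ⌊(9·412+493)/551⌋ = ⌊4613/551⌋ − ⌊4201/551⌋ = 8 − 7 = 1
n=10: ⌊(11·412+493)/551⌋ − ⌊(10·412+493)/551⌋ = ⌊5025/551⌋ − ⌊4613/551⌋ = 9 − 8 = 1
n=11: ⌊(12·412+493)/551⌋ − ⌊(11·412+493)/551⌋ = ⌊5437/551⌋ − ⌊5025/551⌋ = 9 − 9 = 0
n=12: ⌊(13·412+493)/551⌋ − ⌊(12·412+493)/551⌋ = ⌊5849/551⌋ − ⌊5437/551⌋ = 10 − 9 = 1
n=13: ⌊(14·412+493)/551⌋ − ⌊(13·412+493)/551⌋ = ⌊6261/551⌋ − ⌊5849/551⌋ = 11 − 10 = 1
n=14: ⌊(15·412+493)/551⌋ − ⌊(14·412+493)/551⌋ = ⌊6673/551⌋ − ⌊6261/551⌋ = 12 − 11 = 1
n=15: ⌊(16·412+493)/551⌋ − ⌊(15·412+493)/551⌋ = ⌊7085/551⌋ − ⌊6673/551⌋ = 12 − 12 = 0
n=16: ⌊(17·412+493)/551⌋ − ⌊(16·412+493)/551⌋ = ⌊7497/551⌋ − ⌊7085/551⌋ = 13 − 12 = 1
n=17: ⌊(18·412+493)/551⌋ − ⌊(17·412+493)/551⌋ = ⌊7909/551⌋ − ⌊7497/551⌋ = 14 − 13 = 1
n=18: ⌊(19·412+493)/551⌋ − ⌊(18·412+493)/551⌋ = ⌊8321/551⌋ − ⌊7909/551⌋ = 15 − 14 = 1
n=19: ⌊(20·412+493)/551⌋ − ⌊(19·412+493)/551⌋ = ⌊8733/551⌋ − ⌊8321/551⌋ = 15 − 15 = 0
n=20: ⌊(21·412+493)/551⌋ − ⌊(20·412+493)/551⌋ = ⌊9145/551⌋ − ⌊8733/551⌋ = 16 − 15 = 1
n=21: ⌊(22·412+493)/551⌋ − ⌊(21·412+493)/551⌋ = ⌊9557/551⌋ − ⌊9145/551⌋ = 17 − 16 = 1
n=22: ⌊(23·412+493)/551⌋ − ⌊(22·412+493)/551⌋ = ⌊9969/551⌋ − ⌊9557/551⌋ = 18 − 17 = 1
n=23: ⌊(24·412+493)/551⌋ − ⌊(23·412+493)/551⌋ = ⌊10381/551⌋ − ⌊9969/551⌋ = 18 − 18 = 0
n=24: ⌊(25·412+493)/551⌋ − ⌊(24·412+493)/551⌋ = ⌊10793/551⌋ − ⌊10381/551⌋ = 19 − 18 = 1
n=25: ⌊(26·412+493)/551⌋ − ⌊(25·412+493)/551⌋ = ⌊11205/551⌋ − ⌊10793/551⌋ = 20 − 19 = 1
n=26: ⌊(27·412+493)/551⌋ − ⌊(26·412+493)/551⌋ = ⌊11617/551⌋ − ⌊11205/551⌋ = 21 − 20 = 1
n=27: ⌊(28·412+493)/551⌋ − ⌊(27·412+493)/551⌋ = ⌊12029/551⌋ − ⌊11617/551⌋ = 21 − 21 = 0
n=28: ⌊(29·412+493)/551⌋ − ⌊(28·412+493)/551⌋ = ⌊12441/551⌋ − ⌊12029/551⌋ = 22 − 21 = 1
n=29: ⌊(30·412+493)/551⌋ − ⌊(29·412+493)/551⌋ = ⌊12853/551⌋ − ⌊12441/551⌋ = 23 − 22 = 1
n=30: ⌊(31·412+493)/551⌋ − ⌊(30·412+493)/551⌋ = ⌊13265/551⌋ − ⌊12853/551⌋ = 24 − 23 = 1
n=31: ⌊(32·412+493)/551⌋ − ⌊(31·412+493)/551⌋ = ⌊13677/551⌋ − ⌊13265/551⌋ = 24 − 24 = 0
n=32: ⌊(33·412+493)/551⌋ − ⌊(32·412+493)/551⌋ = ⌊14089/551⌋ − ⌊13677/551⌋ = 25 − 24 = 1
n=33: ⌊(34·412+493)/551⌋ − ⌊(33·412+493)/551⌋ = ⌊14501/551⌋ − ⌊14089/551⌋ = 26 − 25 = 1
n=34: ⌊(35·412+493)/551⌋ − ⌊(34·412+493)/551⌋ = ⌊14913/551⌋ − ⌊14501/551⌋ = 27 − 26 = 1
n=35: ⌊(36·412+493)/551⌋ − ⌊(35·412+493)/551⌋ = ⌊15325/551⌋ − ⌊14913/551⌋ = 27 − 27 = 0
n=36: ⌊(37·412+493)/551⌋ − ⌊(36·412+493)/551⌋ = ⌊15737/551⌋ − ⌊15325/551⌋ = 28 − 27 = 1
n=37: ⌊(38·412+493)/551⌋ − ⌊(37·412+493)/551⌋ = ⌊16149/551⌋ − ⌊15737/551⌋ = 29 − 28 = 1

11101110111011101110111011101110111011


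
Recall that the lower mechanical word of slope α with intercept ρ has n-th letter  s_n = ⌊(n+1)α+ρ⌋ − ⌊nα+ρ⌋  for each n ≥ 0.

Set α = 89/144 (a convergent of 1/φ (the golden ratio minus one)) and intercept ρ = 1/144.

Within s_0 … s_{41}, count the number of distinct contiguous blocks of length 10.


t_n = ⌊(n·89+1)/144⌋ for n = 0 … 42:
  n=0…9: ⌊1/144⌋=0 ⌊90/144⌋=0 ⌊179/144⌋=1 ⌊268/144⌋=1 ⌊357/144⌋=2 ⌊446/144⌋=3 ⌊535/144⌋=3 ⌊624/144⌋=4 ⌊713/144⌋=4 ⌊802/144⌋=5
  n=10…19: ⌊891/144⌋=6 ⌊980/144⌋=6 ⌊1069/144⌋=7 ⌊1158/144⌋=8 ⌊1247/144⌋=8 ⌊1336/144⌋=9 ⌊1425/144⌋=9 ⌊1514/144⌋=10 ⌊1603/144⌋=11 ⌊1692/144⌋=11
  n=20…29: ⌊1781/144⌋=12 ⌊1870/144⌋=12 ⌊1959/144⌋=13 ⌊2048/144⌋=14 ⌊2137/144⌋=14 ⌊2226/144⌋=15 ⌊2315/144⌋=16 ⌊2404/144⌋=16 ⌊2493/144⌋=17 ⌊2582/144⌋=17
  n=30…39: ⌊2671/144⌋=18 ⌊2760/144⌋=19 ⌊2849/144⌋=19 ⌊2938/144⌋=20 ⌊3027/144⌋=21 ⌊3116/144⌋=21 ⌊3205/144⌋=22 ⌊3294/144⌋=22 ⌊3383/144⌋=23 ⌊3472/144⌋=24
  n=40…42: ⌊3561/144⌋=24 ⌊3650/144⌋=25 ⌊3739/144⌋=25
s_n = t_(n+1) − t_n for n = 0 … 41 gives
prefix = 010110101101101011010110110101101101011010
slide a length-10 window over [0..9] … [32..41] (33 windows); first occurrence of each distinct factor:
  [  0..  9] 0101101011
  [  1.. 10] 1011010110
  [  2.. 11] 0110101101
  [  3.. 12] 1101011011
  [  4.. 13] 1010110110
  [  5.. 14] 0101101101
  [  6.. 15] 1011011010
  [  7.. 16] 0110110101
  [  8.. 17] 1101101011
  [ 11.. 20] 1101011010
  [ 12.. 21] 1010110101
  (the other 22 windows repeat one of these)
distinct factors: {0101101011, 0101101101, 0110101101, 0110110101, 1010110101, 1010110110, 1011010110, 1011011010, 1101011010, 1101011011, 1101101011}
count = 11  (Sturmian bound for length 10 is 11)

11


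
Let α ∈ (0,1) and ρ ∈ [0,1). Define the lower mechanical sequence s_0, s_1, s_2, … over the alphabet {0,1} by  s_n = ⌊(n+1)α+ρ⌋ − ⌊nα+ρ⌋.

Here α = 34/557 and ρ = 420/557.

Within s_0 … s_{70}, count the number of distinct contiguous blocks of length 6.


7

t_n = ⌊(n·34+420)/557⌋ for n = 0 … 71:
  n=0…9: ⌊420/557⌋=0 ⌊454/557⌋=0 ⌊488/557⌋=0 ⌊522/557⌋=0 ⌊556/557⌋=0 ⌊590/557⌋=1 ⌊624/557⌋=1 ⌊658/557⌋=1 ⌊692/557⌋=1 ⌊726/557⌋=1
  n=10…19: ⌊760/557⌋=1 ⌊794/557⌋=1 ⌊828/557⌋=1 ⌊862/557⌋=1 ⌊896/557⌋=1 ⌊930/557⌋=1 ⌊964/557⌋=1 ⌊998/557⌋=1 ⌊1032/557⌋=1 ⌊1066/557⌋=1
  n=20…29: ⌊1100/557⌋=1 ⌊1134/557⌋=2 ⌊1168/557⌋=2 ⌊1202/557⌋=2 ⌊1236/557⌋=2 ⌊1270/557⌋=2 ⌊1304/557⌋=2 ⌊1338/557⌋=2 ⌊1372/557⌋=2 ⌊1406/557⌋=2
  n=30…39: ⌊1440/557⌋=2 ⌊1474/557⌋=2 ⌊1508/557⌋=2 ⌊1542/557⌋=2 ⌊1576/557⌋=2 ⌊1610/557⌋=2 ⌊1644/557⌋=2 ⌊1678/557⌋=3 ⌊1712/557⌋=3 ⌊1746/557⌋=3
  n=40…49: ⌊1780/557⌋=3 ⌊1814/557⌋=3 ⌊1848/557⌋=3 ⌊1882/557⌋=3 ⌊1916/557⌋=3 ⌊1950/557⌋=3 ⌊1984/557⌋=3 ⌊2018/557⌋=3 ⌊2052/557⌋=3 ⌊2086/557⌋=3
  n=50…59: ⌊2120/557⌋=3 ⌊2154/557⌋=3 ⌊2188/557⌋=3 ⌊2222/557⌋=3 ⌊2256/557⌋=4 ⌊2290/557⌋=4 ⌊2324/557⌋=4 ⌊2358/557⌋=4 ⌊2392/557⌋=4 ⌊2426/557⌋=4
  n=60…69: ⌊2460/557⌋=4 ⌊2494/557⌋=4 ⌊2528/557⌋=4 ⌊2562/557⌋=4 ⌊2596/557⌋=4 ⌊2630/557⌋=4 ⌊2664/557⌋=4 ⌊2698/557⌋=4 ⌊2732/557⌋=4 ⌊2766/557⌋=4
  n=70…71: ⌊2800/557⌋=5 ⌊2834/557⌋=5
s_n = t_(n+1) − t_n for n = 0 … 70 gives
prefix = 00001000000000000000100000000000000010000000000000000100000000000000010
slide a length-6 window over [0..5] … [65..70] (66 windows); first occurrence of each distinct factor:
  [  0..  5] 000010
  [  1..  6] 000100
  [  2..  7] 001000
  [  3..  8] 010000
  [  4..  9] 100000
  [  5.. 10] 000000
  [ 15.. 20] 000001
  (the other 59 windows repeat one of these)
distinct factors: {000000, 000001, 000010, 000100, 001000, 010000, 100000}
count = 7  (Sturmian bound for length 6 is 7)


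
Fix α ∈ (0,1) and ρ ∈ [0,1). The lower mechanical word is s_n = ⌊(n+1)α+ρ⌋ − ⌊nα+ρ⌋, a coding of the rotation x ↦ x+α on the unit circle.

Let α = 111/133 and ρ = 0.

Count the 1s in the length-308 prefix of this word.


257

#1s = Σ_{n=0}^{307} s_n = Σ_{n=0}^{307} (⌊(n+1)α+ρ⌋ − ⌊nα+ρ⌋)
the sum telescopes: every ⌊nα+ρ⌋ with 0 < n < 308 appears once with + and once with −, leaving ⌊308α+ρ⌋ − ⌊0·α+ρ⌋
308α + ρ = (308·111) / 133 = 34188/133
ρ = 0/133
⌊34188/133⌋ = 257,  ⌊0/133⌋ = 0
#1s = 257 − 0 = 257


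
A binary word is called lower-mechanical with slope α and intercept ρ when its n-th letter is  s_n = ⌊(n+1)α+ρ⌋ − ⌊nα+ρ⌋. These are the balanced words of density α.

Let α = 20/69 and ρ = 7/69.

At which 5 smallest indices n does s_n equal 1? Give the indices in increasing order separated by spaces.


n=0: ⌊27/69⌋−⌊7/69⌋ = 0−0 = 0
n=1: ⌊47/69⌋−⌊27/69⌋ = 0−0 = 0
n=2: ⌊67/69⌋−⌊47/69⌋ = 0−0 = 0
n=3: ⌊87/69⌋−⌊67/69⌋ = 1−0 = 1  ← one
n=4: ⌊107/69⌋−⌊87/69⌋ = 1−1 = 0
n=5: ⌊127/69⌋−⌊107/69⌋ = 1−1 = 0
n=6: ⌊147/69⌋−⌊127/69⌋ = 2−1 = 1  ← one
n=7: ⌊167/69⌋−⌊147/69⌋ = 2−2 = 0
n=8: ⌊187/69⌋−⌊167/69⌋ = 2−2 = 0
n=9: ⌊207/69⌋−⌊187/69⌋ = 3−2 = 1  ← one
n=10: ⌊227/69⌋−⌊207/69⌋ = 3−3 = 0
n=11: ⌊247/69⌋−⌊227/69⌋ = 3−3 = 0
n=12: ⌊267/69⌋−⌊247/69⌋ = 3−3 = 0
n=13: ⌊287/69⌋−⌊267/69⌋ = 4−3 = 1  ← one
n=14: ⌊307/69⌋−⌊287/69⌋ = 4−4 = 0
n=15: ⌊327/69⌋−⌊307/69⌋ = 4−4 = 0
n=16: ⌊347/69⌋−⌊327/69⌋ = 5−4 = 1  ← one
positions of the first 5 ones: 3 6 9 13 16

3 6 9 13 16


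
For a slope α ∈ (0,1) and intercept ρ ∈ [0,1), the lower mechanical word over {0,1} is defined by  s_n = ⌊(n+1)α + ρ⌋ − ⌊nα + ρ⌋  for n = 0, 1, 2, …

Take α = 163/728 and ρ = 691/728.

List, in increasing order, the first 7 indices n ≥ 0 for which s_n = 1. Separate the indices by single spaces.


n=0: ⌊854/728⌋−⌊691/728⌋ = 1−0 = 1  ← one
n=1: ⌊1017/728⌋−⌊854/728⌋ = 1−1 = 0
n=2: ⌊1180/728⌋−⌊1017/728⌋ = 1−1 = 0
n=3: ⌊1343/728⌋−⌊1180/728⌋ = 1−1 = 0
n=4: ⌊1506/728⌋−⌊1343/728⌋ = 2−1 = 1  ← one
n=5: ⌊1669/728⌋−⌊1506/728⌋ = 2−2 = 0
n=6: ⌊1832/728⌋−⌊1669/728⌋ = 2−2 = 0
n=7: ⌊1995/728⌋−⌊1832/728⌋ = 2−2 = 0
n=8: ⌊2158/728⌋−⌊1995/728⌋ = 2−2 = 0
n=9: ⌊2321/728⌋−⌊2158/728⌋ = 3−2 = 1  ← one
n=10: ⌊2484/728⌋−⌊2321/728⌋ = 3−3 = 0
n=11: ⌊2647/728⌋−⌊2484/728⌋ = 3−3 = 0
n=12: ⌊2810/728⌋−⌊2647/728⌋ = 3−3 = 0
n=13: ⌊2973/728⌋−⌊2810/728⌋ = 4−3 = 1  ← one
n=14: ⌊3136/728⌋−⌊2973/728⌋ = 4−4 = 0
n=15: ⌊3299/728⌋−⌊3136/728⌋ = 4−4 = 0
n=16: ⌊3462/728⌋−⌊3299/728⌋ = 4−4 = 0
n=17: ⌊3625/728⌋−⌊3462/728⌋ = 4−4 = 0
n=18: ⌊3788/728⌋−⌊3625/728⌋ = 5−4 = 1  ← one
n=19: ⌊3951/728⌋−⌊3788/728⌋ = 5−5 = 0
n=20: ⌊4114/728⌋−⌊3951/728⌋ = 5−5 = 0
n=21: ⌊4277/728⌋−⌊4114/728⌋ = 5−5 = 0
n=22: ⌊4440/728⌋−⌊4277/728⌋ = 6−5 = 1  ← one
n=23: ⌊4603/728⌋−⌊4440/728⌋ = 6−6 = 0
n=24: ⌊4766/728⌋−⌊4603/728⌋ = 6−6 = 0
n=25: ⌊4929/728⌋−⌊4766/728⌋ = 6−6 = 0
n=26: ⌊5092/728⌋−⌊4929/728⌋ = 6−6 = 0
n=27: ⌊5255/728⌋−⌊5092/728⌋ = 7−6 = 1  ← one
positions of the first 7 ones: 0 4 9 13 18 22 27

0 4 9 13 18 22 27


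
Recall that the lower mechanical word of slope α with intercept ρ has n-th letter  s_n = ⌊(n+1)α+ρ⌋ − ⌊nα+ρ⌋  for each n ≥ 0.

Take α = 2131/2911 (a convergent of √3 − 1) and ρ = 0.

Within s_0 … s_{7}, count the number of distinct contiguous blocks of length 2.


t_n = ⌊(n·2131)/2911⌋ for n = 0 … 8:
  n=0…8: ⌊0/2911⌋=0 ⌊2131/2911⌋=0 ⌊4262/2911⌋=1 ⌊6393/2911⌋=2 ⌊8524/2911⌋=2 ⌊10655/2911⌋=3 ⌊12786/2911⌋=4 ⌊14917/2911⌋=5 ⌊17048/2911⌋=5
s_n = t_(n+1) − t_n for n = 0 … 7 gives
prefix = 01101110
slide a length-2 window over [0..1] … [6..7] (7 windows); first occurrence of each distinct factor:
  [  0..  1] 01
  [  1..  2] 11
  [  2..  3] 10
  (the other 4 windows repeat one of these)
distinct factors: {01, 10, 11}
count = 3  (Sturmian bound for length 2 is 3)

3


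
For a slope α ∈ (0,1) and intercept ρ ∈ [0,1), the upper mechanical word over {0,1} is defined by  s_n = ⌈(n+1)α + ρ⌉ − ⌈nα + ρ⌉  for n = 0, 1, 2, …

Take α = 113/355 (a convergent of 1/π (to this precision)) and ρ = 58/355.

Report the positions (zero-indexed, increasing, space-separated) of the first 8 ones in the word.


n=0: ⌈171/355⌉−⌈58/355⌉ = 1−1 = 0
n=1: ⌈284/355⌉−⌈171/355⌉ = 1−1 = 0
n=2: ⌈397/355⌉−⌈284/355⌉ = 2−1 = 1  ← one
n=3: ⌈510/355⌉−⌈397/355⌉ = 2−2 = 0
n=4: ⌈623/355⌉−⌈510/355⌉ = 2−2 = 0
n=5: ⌈736/355⌉−⌈623/355⌉ = 3−2 = 1  ← one
n=6: ⌈849/355⌉−⌈736/355⌉ = 3−3 = 0
n=7: ⌈962/355⌉−⌈849/355⌉ = 3−3 = 0
n=8: ⌈1075/355⌉−⌈962/355⌉ = 4−3 = 1  ← one
n=9: ⌈1188/355⌉−⌈1075/355⌉ = 4−4 = 0
n=10: ⌈1301/355⌉−⌈1188/355⌉ = 4−4 = 0
n=11: ⌈1414/355⌉−⌈1301/355⌉ = 4−4 = 0
n=12: ⌈1527/355⌉−⌈1414/355⌉ = 5−4 = 1  ← one
n=13: ⌈1640/355⌉−⌈1527/355⌉ = 5−5 = 0
n=14: ⌈1753/355⌉−⌈1640/355⌉ = 5−5 = 0
n=15: ⌈1866/355⌉−⌈1753/355⌉ = 6−5 = 1  ← one
n=16: ⌈1979/355⌉−⌈1866/355⌉ = 6−6 = 0
n=17: ⌈2092/355⌉−⌈1979/355⌉ = 6−6 = 0
n=18: ⌈2205/355⌉−⌈2092/355⌉ = 7−6 = 1  ← one
n=19: ⌈2318/355⌉−⌈2205/355⌉ = 7−7 = 0
n=20: ⌈2431/355⌉−⌈2318/355⌉ = 7−7 = 0
n=21: ⌈2544/355⌉−⌈2431/355⌉ = 8−7 = 1  ← one
n=22: ⌈2657/355⌉−⌈2544/355⌉ = 8−8 = 0
n=23: ⌈2770/355⌉−⌈2657/355⌉ = 8−8 = 0
n=24: ⌈2883/355⌉−⌈2770/355⌉ = 9−8 = 1  ← one
positions of the first 8 ones: 2 5 8 12 15 18 21 24

2 5 8 12 15 18 21 24


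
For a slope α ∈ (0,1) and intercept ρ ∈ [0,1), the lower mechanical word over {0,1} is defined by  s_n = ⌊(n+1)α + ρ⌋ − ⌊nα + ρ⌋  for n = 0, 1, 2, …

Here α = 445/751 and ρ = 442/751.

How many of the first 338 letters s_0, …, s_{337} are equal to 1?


#1s = Σ_{n=0}^{337} s_n = Σ_{n=0}^{337} (⌊(n+1)α+ρ⌋ − ⌊nα+ρ⌋)
the sum telescopes: every ⌊nα+ρ⌋ with 0 < n < 338 appears once with + and once with −, leaving ⌊338α+ρ⌋ − ⌊0·α+ρ⌋
338α + ρ = (338·445 + 442) / 751 = 150852/751
ρ = 442/751
⌊150852/751⌋ = 200,  ⌊442/751⌋ = 0
#1s = 200 − 0 = 200

200


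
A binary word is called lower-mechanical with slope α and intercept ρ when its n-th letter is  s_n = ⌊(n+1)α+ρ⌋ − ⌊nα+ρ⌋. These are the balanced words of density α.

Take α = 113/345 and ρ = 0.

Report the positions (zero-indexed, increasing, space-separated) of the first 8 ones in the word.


n=0: ⌊113/345⌋−⌊0/345⌋ = 0−0 = 0
n=1: ⌊226/345⌋−⌊113/345⌋ = 0−0 = 0
n=2: ⌊339/345⌋−⌊226/345⌋ = 0−0 = 0
n=3: ⌊452/345⌋−⌊339/345⌋ = 1−0 = 1  ← one
n=4: ⌊565/345⌋−⌊452/345⌋ = 1−1 = 0
n=5: ⌊678/345⌋−⌊565/345⌋ = 1−1 = 0
n=6: ⌊791/345⌋−⌊678/345⌋ = 2−1 = 1  ← one
n=7: ⌊904/345⌋−⌊791/345⌋ = 2−2 = 0
n=8: ⌊1017/345⌋−⌊904/345⌋ = 2−2 = 0
n=9: ⌊1130/345⌋−⌊1017/345⌋ = 3−2 = 1  ← one
n=10: ⌊1243/345⌋−⌊1130/345⌋ = 3−3 = 0
n=11: ⌊1356/345⌋−⌊1243/345⌋ = 3−3 = 0
n=12: ⌊1469/345⌋−⌊1356/345⌋ = 4−3 = 1  ← one
n=13: ⌊1582/345⌋−⌊1469/345⌋ = 4−4 = 0
n=14: ⌊1695/345⌋−⌊1582/345⌋ = 4−4 = 0
n=15: ⌊1808/345⌋−⌊1695/345⌋ = 5−4 = 1  ← one
n=16: ⌊1921/345⌋−⌊1808/345⌋ = 5−5 = 0
n=17: ⌊2034/345⌋−⌊1921/345⌋ = 5−5 = 0
n=18: ⌊2147/345⌋−⌊2034/345⌋ = 6−5 = 1  ← one
n=19: ⌊2260/345⌋−⌊2147/345⌋ = 6−6 = 0
n=20: ⌊2373/345⌋−⌊2260/345⌋ = 6−6 = 0
n=21: ⌊2486/345⌋−⌊2373/345⌋ = 7−6 = 1  ← one
n=22: ⌊2599/345⌋−⌊2486/345⌋ = 7−7 = 0
n=23: ⌊2712/345⌋−⌊2599/345⌋ = 7−7 = 0
n=24: ⌊2825/345⌋−⌊2712/345⌋ = 8−7 = 1  ← one
positions of the first 8 ones: 3 6 9 12 15 18 21 24

3 6 9 12 15 18 21 24


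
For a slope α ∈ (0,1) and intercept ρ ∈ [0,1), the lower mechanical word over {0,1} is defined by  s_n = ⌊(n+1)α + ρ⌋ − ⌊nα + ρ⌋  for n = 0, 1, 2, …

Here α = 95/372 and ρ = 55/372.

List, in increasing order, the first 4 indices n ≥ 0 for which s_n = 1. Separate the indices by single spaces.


n=0: ⌊150/372⌋−⌊55/372⌋ = 0−0 = 0
n=1: ⌊245/372⌋−⌊150/372⌋ = 0−0 = 0
n=2: ⌊340/372⌋−⌊245/372⌋ = 0−0 = 0
n=3: ⌊435/372⌋−⌊340/372⌋ = 1−0 = 1  ← one
n=4: ⌊530/372⌋−⌊435/372⌋ = 1−1 = 0
n=5: ⌊625/372⌋−⌊530/372⌋ = 1−1 = 0
n=6: ⌊720/372⌋−⌊625/372⌋ = 1−1 = 0
n=7: ⌊815/372⌋−⌊720/372⌋ = 2−1 = 1  ← one
n=8: ⌊910/372⌋−⌊815/372⌋ = 2−2 = 0
n=9: ⌊1005/372⌋−⌊910/372⌋ = 2−2 = 0
n=10: ⌊1100/372⌋−⌊1005/372⌋ = 2−2 = 0
n=11: ⌊1195/372⌋−⌊1100/372⌋ = 3−2 = 1  ← one
n=12: ⌊1290/372⌋−⌊1195/372⌋ = 3−3 = 0
n=13: ⌊1385/372⌋−⌊1290/372⌋ = 3−3 = 0
n=14: ⌊1480/372⌋−⌊1385/372⌋ = 3−3 = 0
n=15: ⌊1575/372⌋−⌊1480/372⌋ = 4−3 = 1  ← one
positions of the first 4 ones: 3 7 11 15

3 7 11 15


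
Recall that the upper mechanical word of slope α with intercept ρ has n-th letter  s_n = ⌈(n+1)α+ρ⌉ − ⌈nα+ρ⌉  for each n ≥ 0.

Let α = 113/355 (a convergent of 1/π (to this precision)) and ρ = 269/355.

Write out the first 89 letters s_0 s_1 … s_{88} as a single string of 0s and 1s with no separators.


10010001001001001001001001000100100100100100100100010010010010010010010001001001001001001

n=0: ⌈(1·113+269)/355⌉ − ⌈(0·113+269)/355⌉ = ⌈382/355⌉ − ⌈269/355⌉ = 2 − 1 = 1
n=1: ⌈(2·113+269)/355⌉ − ⌈(1·113+269)/355⌉ = ⌈495/355⌉ − ⌈382/355⌉ = 2 − 2 = 0
n=2: ⌈(3·113+269)/355⌉ − ⌈(2·113+269)/355⌉ = ⌈608/355⌉ − ⌈495/355⌉ = 2 − 2 = 0
n=3: ⌈(4·113+269)/355⌉ − ⌈(3·113+269)/355⌉ = ⌈721/355⌉ − ⌈608/355⌉ = 3 − 2 = 1
n=4: ⌈(5·113+269)/355⌉ − ⌈(4·113+269)/355⌉ = ⌈834/355⌉ − ⌈721/355⌉ = 3 − 3 = 0
n=5: ⌈(6·113+269)/355⌉ − ⌈(5·113+269)/355⌉ = ⌈947/355⌉ − ⌈834/355⌉ = 3 − 3 = 0
n=6: ⌈(7·113+269)/355⌉ − ⌈(6·113+269)/355⌉ = ⌈1060/355⌉ − ⌈947/355⌉ = 3 − 3 = 0
n=7: ⌈(8·113+269)/355⌉ − ⌈(7·113+269)/355⌉ = ⌈1173/355⌉ − ⌈1060/355⌉ = 4 − 3 = 1
n=8: ⌈(9·113+269)/355⌉ − ⌈(8·113+269)/355⌉ = ⌈1286/355⌉ − ⌈1173/355⌉ = 4 − 4 = 0
n=9: ⌈(10·113+269)/355⌉ − ⌈(9·113+269)/355⌉ = ⌈1399/355⌉ − ⌈1286/355⌉ = 4 − 4 = 0
n=10: ⌈(11·113+269)/355⌉ − ⌈(10·113+269)/355⌉ = ⌈1512/355⌉ − ⌈1399/355⌉ = 5 − 4 = 1
n=11: ⌈(12·113+269)/355⌉ − ⌈(11·113+269)/355⌉ = ⌈1625/355⌉ − ⌈1512/355⌉ = 5 − 5 = 0
n=12: ⌈(13·113+269)/355⌉ − ⌈(12·113+269)/355⌉ = ⌈1738/355⌉ − ⌈1625/355⌉ = 5 − 5 = 0
n=13: ⌈(14·113+269)/355⌉ − ⌈(13·113+269)/355⌉ = ⌈1851/355⌉ − ⌈1738/355⌉ = 6 − 5 = 1
n=14: ⌈(15·113+269)/355⌉ − ⌈(14·113+269)/355⌉ = ⌈1964/355⌉ − ⌈1851/355⌉ = 6 − 6 = 0
n=15: ⌈(16·113+269)/355⌉ − ⌈(15·113+269)/355⌉ = ⌈2077/355⌉ − ⌈1964/355⌉ = 6 − 6 = 0
n=16: ⌈(17·113+269)/355⌉ − ⌈(16·113+269)/355⌉ = ⌈2190/355⌉ − ⌈2077/355⌉ = 7 − 6 = 1
n=17: ⌈(18·113+269)/355⌉ − ⌈(17·113+269)/355⌉ = ⌈2303/355⌉ − ⌈2190/355⌉ = 7 − 7 = 0
n=18: ⌈(19·113+269)/355⌉ − ⌈(18·113+269)/355⌉ = ⌈2416/355⌉ − ⌈2303/355⌉ = 7 − 7 = 0
n=19: ⌈(20·113+269)/355⌉ − ⌈(19·113+269)/355⌉ = ⌈2529/355⌉ − ⌈2416/355⌉ = 8 − 7 = 1
n=20: ⌈(21·113+269)/355⌉ − ⌈(20·113+269)/355⌉ = ⌈2642/355⌉ − ⌈2529/355⌉ = 8 − 8 = 0
n=21: ⌈(22·113+269)/355⌉ − ⌈(21·113+269)/355⌉ = ⌈2755/355⌉ − ⌈2642/355⌉ = 8 − 8 = 0
n=22: ⌈(23·113+269)/355⌉ − ⌈(22·113+269)/355⌉ = ⌈2868/355⌉ − ⌈2755/355⌉ = 9 − 8 = 1
n=23: ⌈(24·113+269)/355⌉ − ⌈(23·113+269)/355⌉ = ⌈2981/355⌉ − ⌈2868/355⌉ = 9 − 9 = 0
n=24: ⌈(25·113+269)/355⌉ − ⌈(24·113+269)/355⌉ = ⌈3094/355⌉ − ⌈2981/355⌉ = 9 − 9 = 0
n=25: ⌈(26·113+269)/355⌉ − ⌈(25·113+269)/355⌉ = ⌈3207/355⌉ − ⌈3094/355⌉ = 10 − 9 = 1
n=26: ⌈(27·113+269)/355⌉ − ⌈(26·113+269)/355⌉ = ⌈3320/355⌉ − ⌈3207/355⌉ = 10 − 10 = 0
n=27: ⌈(28·113+269)/355⌉ − ⌈(27·113+269)/355⌉ = ⌈3433/355⌉ − ⌈3320/355⌉ = 10 − 10 = 0
n=28: ⌈(29·113+269)/355⌉ − ⌈(28·113+269)/355⌉ = ⌈3546/355⌉ − ⌈3433/355⌉ = 10 − 10 = 0
n=29: ⌈(30·113+269)/355⌉ − ⌈(29·113+269)/355⌉ = ⌈3659/355⌉ − ⌈3546/355⌉ = 11 − 10 = 1
n=30: ⌈(31·113+269)/355⌉ − ⌈(30·113+269)/355⌉ = ⌈3772/355⌉ − ⌈3659/355⌉ = 11 − 11 = 0
n=31: ⌈(32·113+269)/355⌉ − ⌈(31·113+269)/355⌉ = ⌈3885/355⌉ − ⌈3772/355⌉ = 11 − 11 = 0
n=32: ⌈(33·113+269)/355⌉ − ⌈(32·113+269)/355⌉ = ⌈3998/355⌉ − ⌈3885/355⌉ = 12 − 11 = 1
n=33: ⌈(34·113+269)/355⌉ − ⌈(33·113+269)/355⌉ = ⌈4111/355⌉ − ⌈3998/355⌉ = 12 − 12 = 0
n=34: ⌈(35·113+269)/355⌉ − ⌈(34·113+269)/355⌉ = ⌈4224/355⌉ − ⌈4111/355⌉ = 12 − 12 = 0
n=35: ⌈(36·113+269)/355⌉ − ⌈(35·113+269)/355⌉ = ⌈4337/355⌉ − ⌈4224/355⌉ = 13 − 12 = 1
n=36: ⌈(37·113+269)/355⌉ − ⌈(36·113+269)/355⌉ = ⌈4450/355⌉ − ⌈4337/355⌉ = 13 − 13 = 0
n=37: ⌈(38·113+269)/355⌉ − ⌈(37·113+269)/355⌉ = ⌈4563/355⌉ − ⌈4450/355⌉ = 13 − 13 = 0
n=38: ⌈(39·113+269)/355⌉ − ⌈(38·113+269)/355⌉ = ⌈4676/355⌉ − ⌈4563/355⌉ = 14 − 13 = 1
n=39: ⌈(40·113+269)/355⌉ − ⌈(39·113+269)/355⌉ = ⌈4789/355⌉ − ⌈4676/355⌉ = 14 − 14 = 0
n=40: ⌈(41·113+269)/355⌉ − ⌈(40·113+269)/355⌉ = ⌈4902/355⌉ − ⌈4789/355⌉ = 14 − 14 = 0
n=41: ⌈(42·113+269)/355⌉ − ⌈(41·113+269)/355⌉ = ⌈5015/355⌉ − ⌈4902/355⌉ = 15 − 14 = 1
n=42: ⌈(43·113+269)/355⌉ − ⌈(42·113+269)/355⌉ = ⌈5128/355⌉ − ⌈5015/355⌉ = 15 − 15 = 0
n=43: ⌈(44·113+269)/355⌉ − ⌈(43·113+269)/355⌉ = ⌈5241/355⌉ − ⌈5128/355⌉ = 15 − 15 = 0
n=44: ⌈(45·113+269)/355⌉ − ⌈(44·113+269)/355⌉ = ⌈5354/355⌉ − ⌈5241/355⌉ = 16 − 15 = 1
n=45: ⌈(46·113+269)/355⌉ − ⌈(45·113+269)/355⌉ = ⌈5467/355⌉ − ⌈5354/355⌉ = 16 − 16 = 0
n=46: ⌈(47·113+269)/355⌉ − ⌈(46·113+269)/355⌉ = ⌈5580/355⌉ − ⌈5467/355⌉ = 16 − 16 = 0
n=47: ⌈(48·113+269)/355⌉ − ⌈(47·113+269)/355⌉ = ⌈5693/355⌉ − ⌈5580/355⌉ = 17 − 16 = 1
n=48: ⌈(49·113+269)/355⌉ − ⌈(48·113+269)/355⌉ = ⌈5806/355⌉ − ⌈5693/355⌉ = 17 − 17 = 0
n=49: ⌈(50·113+269)/355⌉ − ⌈(49·113+269)/355⌉ = ⌈5919/355⌉ − ⌈5806/355⌉ = 17 − 17 = 0
n=50: ⌈(51·113+269)/355⌉ − ⌈(50·113+269)/355⌉ = ⌈6032/355⌉ − ⌈5919/355⌉ = 17 − 17 = 0
n=51: ⌈(52·113+269)/355⌉ − ⌈(51·113+269)/355⌉ = ⌈6145/355⌉ − ⌈6032/355⌉ = 18 − 17 = 1
n=52: ⌈(53·113+269)/355⌉ − ⌈(52·113+269)/355⌉ = ⌈6258/355⌉ − ⌈6145/355⌉ = 18 − 18 = 0
n=53: ⌈(54·113+269)/355⌉ − ⌈(53·113+269)/355⌉ = ⌈6371/355⌉ − ⌈6258/355⌉ = 18 − 18 = 0
n=54: ⌈(55·113+269)/355⌉ − ⌈(54·113+269)/355⌉ = ⌈6484/355⌉ − ⌈6371/355⌉ = 19 − 18 = 1
n=55: ⌈(56·113+269)/355⌉ − ⌈(55·113+269)/355⌉ = ⌈6597/355⌉ − ⌈6484/355⌉ = 19 − 19 = 0
n=56: ⌈(57·113+269)/355⌉ − ⌈(56·113+269)/355⌉ = ⌈6710/355⌉ − ⌈6597/355⌉ = 19 − 19 = 0
n=57: ⌈(58·113+269)/355⌉ − ⌈(57·113+269)/355⌉ = ⌈6823/355⌉ − ⌈6710/355⌉ = 20 − 19 = 1
n=58: ⌈(59·113+269)/355⌉ − ⌈(58·113+269)/355⌉ = ⌈6936/355⌉ − ⌈6823/355⌉ = 20 − 20 = 0
n=59: ⌈(60·113+269)/355⌉ − ⌈(59·113+269)/355⌉ = ⌈7049/355⌉ − ⌈6936/355⌉ = 20 − 20 = 0
n=60: ⌈(61·113+269)/355⌉ − ⌈(60·113+269)/355⌉ = ⌈7162/355⌉ − ⌈7049/355⌉ = 21 − 20 = 1
n=61: ⌈(62·113+269)/355⌉ − ⌈(61·113+269)/355⌉ = ⌈7275/355⌉ − ⌈7162/355⌉ = 21 − 21 = 0
n=62: ⌈(63·113+269)/355⌉ − ⌈(62·113+269)/355⌉ = ⌈7388/355⌉ − ⌈7275/355⌉ = 21 − 21 = 0
n=63: ⌈(64·113+269)/355⌉ − ⌈(63·113+269)/355⌉ = ⌈7501/355⌉ − ⌈7388/355⌉ = 22 − 21 = 1
n=64: ⌈(65·113+269)/355⌉ − ⌈(64·113+269)/355⌉ = ⌈7614/355⌉ − ⌈7501/355⌉ = 22 − 22 = 0
n=65: ⌈(66·113+269)/355⌉ − ⌈(65·113+269)/355⌉ = ⌈7727/355⌉ − ⌈7614/355⌉ = 22 − 22 = 0
n=66: ⌈(67·113+269)/355⌉ − ⌈(66·113+269)/355⌉ = ⌈7840/355⌉ − ⌈7727/355⌉ = 23 − 22 = 1
n=67: ⌈(68·113+269)/355⌉ − ⌈(67·113+269)/355⌉ = ⌈7953/355⌉ − ⌈7840/355⌉ = 23 − 23 = 0
n=68: ⌈(69·113+269)/355⌉ − ⌈(68·113+269)/355⌉ = ⌈8066/355⌉ − ⌈7953/355⌉ = 23 − 23 = 0
n=69: ⌈(70·113+269)/355⌉ − ⌈(69·113+269)/355⌉ = ⌈8179/355⌉ − ⌈8066/355⌉ = 24 − 23 = 1
n=70: ⌈(71·113+269)/355⌉ − ⌈(70·113+269)/355⌉ = ⌈8292/355⌉ − ⌈8179/355⌉ = 24 − 24 = 0
n=71: ⌈(72·113+269)/355⌉ − ⌈(71·113+269)/355⌉ = ⌈8405/355⌉ − ⌈8292/355⌉ = 24 − 24 = 0
n=72: ⌈(73·113+269)/355⌉ − ⌈(72·113+269)/355⌉ = ⌈8518/355⌉ − ⌈8405/355⌉ = 24 − 24 = 0
n=73: ⌈(74·113+269)/355⌉ − ⌈(73·113+269)/355⌉ = ⌈8631/355⌉ − ⌈8518/355⌉ = 25 − 24 = 1
n=74: ⌈(75·113+269)/355⌉ − ⌈(74·113+269)/355⌉ = ⌈8744/355⌉ − ⌈8631/355⌉ = 25 − 25 = 0
n=75: ⌈(76·113+269)/355⌉ − ⌈(75·113+269)/355⌉ = ⌈8857/355⌉ − ⌈8744/355⌉ = 25 − 25 = 0
n=76: ⌈(77·113+269)/355⌉ − ⌈(76·113+269)/355⌉ = ⌈8970/355⌉ − ⌈8857/355⌉ = 26 − 25 = 1
n=77: ⌈(78·113+269)/355⌉ − ⌈(77·113+269)/355⌉ = ⌈9083/355⌉ − ⌈8970/355⌉ = 26 − 26 = 0
n=78: ⌈(79·113+269)/355⌉ − ⌈(78·113+269)/355⌉ = ⌈9196/355⌉ − ⌈9083/355⌉ = 26 − 26 = 0
n=79: ⌈(80·113+269)/355⌉ − ⌈(79·113+269)/355⌉ = ⌈9309/355⌉ − ⌈9196/355⌉ = 27 − 26 = 1
n=80: ⌈(81·113+269)/355⌉ − ⌈(80·113+269)/355⌉ = ⌈9422/355⌉ − ⌈9309/355⌉ = 27 − 27 = 0
n=81: ⌈(82·113+269)/355⌉ − ⌈(81·113+269)/355⌉ = ⌈9535/355⌉ − ⌈9422/355⌉ = 27 − 27 = 0
n=82: ⌈(83·113+269)/355⌉ − ⌈(82·113+269)/355⌉ = ⌈9648/355⌉ − ⌈9535/355⌉ = 28 − 27 = 1
n=83: ⌈(84·113+269)/355⌉ − ⌈(83·113+269)/355⌉ = ⌈9761/355⌉ − ⌈9648/355⌉ = 28 − 28 = 0
n=84: ⌈(85·113+269)/355⌉ − ⌈(84·113+269)/355⌉ = ⌈9874/355⌉ − ⌈9761/355⌉ = 28 − 28 = 0
n=85: ⌈(86·113+269)/355⌉ − ⌈(85·113+269)/355⌉ = ⌈9987/355⌉ − ⌈9874/355⌉ = 29 − 28 = 1
n=86: ⌈(87·113+269)/355⌉ − ⌈(86·113+269)/355⌉ = ⌈10100/355⌉ − ⌈9987/355⌉ = 29 − 29 = 0
n=87: ⌈(88·113+269)/355⌉ − ⌈(87·113+269)/355⌉ = ⌈10213/355⌉ − ⌈10100/355⌉ = 29 − 29 = 0
n=88: ⌈(89·113+269)/355⌉ − ⌈(88·113+269)/355⌉ = ⌈10326/355⌉ − ⌈10213/355⌉ = 30 − 29 = 1
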